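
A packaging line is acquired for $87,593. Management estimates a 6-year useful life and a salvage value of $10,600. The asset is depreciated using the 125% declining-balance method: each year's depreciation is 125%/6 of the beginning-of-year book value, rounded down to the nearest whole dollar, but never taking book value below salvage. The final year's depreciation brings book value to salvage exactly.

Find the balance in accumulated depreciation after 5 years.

$60,353

Depreciable base = $87,593 − $10,600 = $76,993.
Year 1: ⌊$87,593 × 125%/6⌋ = $18,248. Book value $69,345.
Year 2: ⌊$69,345 × 125%/6⌋ = $14,446. Book value $54,899.
Year 3: ⌊$54,899 × 125%/6⌋ = $11,437. Book value $43,462.
Year 4: ⌊$43,462 × 125%/6⌋ = $9,054. Book value $34,408.
Year 5: ⌊$34,408 × 125%/6⌋ = $7,168. Book value $27,240.
Accumulated through year 5 = $87,593 − $27,240 = $60,353.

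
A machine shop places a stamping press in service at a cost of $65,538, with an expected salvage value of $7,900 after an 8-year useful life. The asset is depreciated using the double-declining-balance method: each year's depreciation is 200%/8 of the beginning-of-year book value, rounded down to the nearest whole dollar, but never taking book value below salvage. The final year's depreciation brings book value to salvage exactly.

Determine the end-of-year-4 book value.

$20,738

Depreciable base = $65,538 − $7,900 = $57,638.
Year 1: ⌊$65,538 × 200%/8⌋ = $16,384. Book value $49,154.
Year 2: ⌊$49,154 × 200%/8⌋ = $12,288. Book value $36,866.
Year 3: ⌊$36,866 × 200%/8⌋ = $9,216. Book value $27,650.
Year 4: ⌊$27,650 × 200%/8⌋ = $6,912. Book value $20,738.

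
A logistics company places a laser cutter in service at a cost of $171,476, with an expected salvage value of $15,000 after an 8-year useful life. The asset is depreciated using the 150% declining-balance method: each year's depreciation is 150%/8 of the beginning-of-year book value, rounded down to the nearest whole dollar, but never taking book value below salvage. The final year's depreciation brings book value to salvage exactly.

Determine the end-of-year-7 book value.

$40,085

Depreciable base = $171,476 − $15,000 = $156,476.
Year 1: ⌊$171,476 × 150%/8⌋ = $32,151. Book value $139,325.
Year 2: ⌊$139,325 × 150%/8⌋ = $26,123. Book value $113,202.
Year 3: ⌊$113,202 × 150%/8⌋ = $21,225. Book value $91,977.
Year 4: ⌊$91,977 × 150%/8⌋ = $17,245. Book value $74,732.
Year 5: ⌊$74,732 × 150%/8⌋ = $14,012. Book value $60,720.
Year 6: ⌊$60,720 × 150%/8⌋ = $11,385. Book value $49,335.
Year 7: ⌊$49,335 × 150%/8⌋ = $9,250. Book value $40,085.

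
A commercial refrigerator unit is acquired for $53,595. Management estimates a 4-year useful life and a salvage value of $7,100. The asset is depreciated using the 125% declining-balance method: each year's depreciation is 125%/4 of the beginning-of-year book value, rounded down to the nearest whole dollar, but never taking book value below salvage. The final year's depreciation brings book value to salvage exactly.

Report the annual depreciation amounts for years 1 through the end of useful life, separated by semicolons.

$16,748; $11,514; $7,916; $10,317

Depreciable base = $53,595 − $7,100 = $46,495.
Year 1: ⌊$53,595 × 125%/4⌋ = $16,748. Book value $36,847.
Year 2: ⌊$36,847 × 125%/4⌋ = $11,514. Book value $25,333.
Year 3: ⌊$25,333 × 125%/4⌋ = $7,916. Book value $17,417.
Year 4 (final): $17,417 − $7,100 = $10,317. Book value $7,100.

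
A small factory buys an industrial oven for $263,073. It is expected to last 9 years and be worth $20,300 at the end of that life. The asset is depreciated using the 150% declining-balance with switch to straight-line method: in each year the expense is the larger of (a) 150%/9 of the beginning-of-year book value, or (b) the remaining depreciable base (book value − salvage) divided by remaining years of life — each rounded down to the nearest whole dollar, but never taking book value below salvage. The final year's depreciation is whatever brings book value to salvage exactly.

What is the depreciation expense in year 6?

Depreciable base = $263,073 − $20,300 = $242,773.
Year 1: DB = ⌊$263,073 × 150%/9⌋ = $43,845; SL = ⌊$242,773/9⌋ = $26,974 → take DB $43,845. Book value $219,228.
Year 2: DB = ⌊$219,228 × 150%/9⌋ = $36,538; SL = ⌊$198,928/8⌋ = $24,866 → take DB $36,538. Book value $182,690.
Year 3: DB = ⌊$182,690 × 150%/9⌋ = $30,448; SL = ⌊$162,390/7⌋ = $23,198 → take DB $30,448. Book value $152,242.
Year 4: DB = ⌊$152,242 × 150%/9⌋ = $25,373; SL = ⌊$131,942/6⌋ = $21,990 → take DB $25,373. Book value $126,869.
Year 5: DB = ⌊$126,869 × 150%/9⌋ = $21,144; SL = ⌊$106,569/5⌋ = $21,313 → take SL $21,313. Book value $105,556.
Year 6: DB = ⌊$105,556 × 150%/9⌋ = $17,592; SL = ⌊$85,256/4⌋ = $21,314 → take SL $21,314. Book value $84,242.

$21,314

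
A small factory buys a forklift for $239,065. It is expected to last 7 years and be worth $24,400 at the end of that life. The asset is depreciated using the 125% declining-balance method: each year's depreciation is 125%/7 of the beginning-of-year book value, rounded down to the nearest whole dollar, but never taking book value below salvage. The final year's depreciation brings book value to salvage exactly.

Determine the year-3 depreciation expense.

Depreciable base = $239,065 − $24,400 = $214,665.
Year 1: ⌊$239,065 × 125%/7⌋ = $42,690. Book value $196,375.
Year 2: ⌊$196,375 × 125%/7⌋ = $35,066. Book value $161,309.
Year 3: ⌊$161,309 × 125%/7⌋ = $28,805. Book value $132,504.

$28,805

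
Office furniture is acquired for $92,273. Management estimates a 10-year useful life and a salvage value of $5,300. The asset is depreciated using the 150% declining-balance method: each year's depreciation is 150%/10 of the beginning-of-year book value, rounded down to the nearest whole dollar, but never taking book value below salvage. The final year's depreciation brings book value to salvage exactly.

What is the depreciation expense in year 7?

$5,220

Depreciable base = $92,273 − $5,300 = $86,973.
Year 1: ⌊$92,273 × 150%/10⌋ = $13,840. Book value $78,433.
Year 2: ⌊$78,433 × 150%/10⌋ = $11,764. Book value $66,669.
Year 3: ⌊$66,669 × 150%/10⌋ = $10,000. Book value $56,669.
Year 4: ⌊$56,669 × 150%/10⌋ = $8,500. Book value $48,169.
Year 5: ⌊$48,169 × 150%/10⌋ = $7,225. Book value $40,944.
Year 6: ⌊$40,944 × 150%/10⌋ = $6,141. Book value $34,803.
Year 7: ⌊$34,803 × 150%/10⌋ = $5,220. Book value $29,583.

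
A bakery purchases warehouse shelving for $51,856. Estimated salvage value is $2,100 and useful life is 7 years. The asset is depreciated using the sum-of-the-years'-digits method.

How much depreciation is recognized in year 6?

Depreciable base = $51,856 − $2,100 = $49,756.
Sum of the years' digits = 7+6+5+4+3+2+1 = 28.
Year 1: $49,756 × 7/28 = $12,439. Book value $39,417.
Year 2: $49,756 × 6/28 = $10,662. Book value $28,755.
Year 3: $49,756 × 5/28 = $8,885. Book value $19,870.
Year 4: $49,756 × 4/28 = $7,108. Book value $12,762.
Year 5: $49,756 × 3/28 = $5,331. Book value $7,431.
Year 6: $49,756 × 2/28 = $3,554. Book value $3,877.

$3,554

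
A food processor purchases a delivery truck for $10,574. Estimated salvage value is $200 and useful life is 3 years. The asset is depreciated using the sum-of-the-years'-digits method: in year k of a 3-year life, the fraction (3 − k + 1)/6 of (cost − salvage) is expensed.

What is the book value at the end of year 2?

Depreciable base = $10,574 − $200 = $10,374.
Sum of the years' digits = 3+2+1 = 6.
Year 1: $10,374 × 3/6 = $5,187. Book value $5,387.
Year 2: $10,374 × 2/6 = $3,458. Book value $1,929.

$1,929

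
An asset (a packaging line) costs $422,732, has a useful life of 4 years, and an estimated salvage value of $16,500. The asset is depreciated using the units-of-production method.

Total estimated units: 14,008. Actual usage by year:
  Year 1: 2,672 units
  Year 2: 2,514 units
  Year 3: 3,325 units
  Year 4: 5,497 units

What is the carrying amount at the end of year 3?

Depreciable base = $422,732 − $16,500 = $406,232.
Rate = $406,232 / 14,008 units = $29 per unit.
Year 1: 2,672 × $29 = $77,488. Book value $345,244.
Year 2: 2,514 × $29 = $72,906. Book value $272,338.
Year 3: 3,325 × $29 = $96,425. Book value $175,913.

$175,913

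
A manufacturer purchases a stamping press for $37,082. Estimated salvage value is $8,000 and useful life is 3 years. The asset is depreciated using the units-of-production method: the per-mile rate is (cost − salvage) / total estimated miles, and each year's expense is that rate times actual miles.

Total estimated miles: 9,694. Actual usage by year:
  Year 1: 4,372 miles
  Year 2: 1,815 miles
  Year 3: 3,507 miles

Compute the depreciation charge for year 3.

$10,521

Depreciable base = $37,082 − $8,000 = $29,082.
Rate = $29,082 / 9,694 miles = $3 per mile.
Year 1: 4,372 × $3 = $13,116. Book value $23,966.
Year 2: 1,815 × $3 = $5,445. Book value $18,521.
Year 3: 3,507 × $3 = $10,521. Book value $8,000.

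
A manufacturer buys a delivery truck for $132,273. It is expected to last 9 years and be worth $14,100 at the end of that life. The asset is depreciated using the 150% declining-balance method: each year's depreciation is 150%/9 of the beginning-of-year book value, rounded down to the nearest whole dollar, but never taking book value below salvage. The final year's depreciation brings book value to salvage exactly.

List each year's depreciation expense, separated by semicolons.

Depreciable base = $132,273 − $14,100 = $118,173.
Year 1: ⌊$132,273 × 150%/9⌋ = $22,045. Book value $110,228.
Year 2: ⌊$110,228 × 150%/9⌋ = $18,371. Book value $91,857.
Year 3: ⌊$91,857 × 150%/9⌋ = $15,309. Book value $76,548.
Year 4: ⌊$76,548 × 150%/9⌋ = $12,758. Book value $63,790.
Year 5: ⌊$63,790 × 150%/9⌋ = $10,631. Book value $53,159.
Year 6: ⌊$53,159 × 150%/9⌋ = $8,859. Book value $44,300.
Year 7: ⌊$44,300 × 150%/9⌋ = $7,383. Book value $36,917.
Year 8: ⌊$36,917 × 150%/9⌋ = $6,152. Book value $30,765.
Year 9 (final): $30,765 − $14,100 = $16,665. Book value $14,100.

$22,045; $18,371; $15,309; $12,758; $10,631; $8,859; $7,383; $6,152; $16,665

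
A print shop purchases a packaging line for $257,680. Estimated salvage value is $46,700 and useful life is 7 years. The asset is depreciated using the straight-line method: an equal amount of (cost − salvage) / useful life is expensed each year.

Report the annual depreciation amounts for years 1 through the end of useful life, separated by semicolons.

$30,140; $30,140; $30,140; $30,140; $30,140; $30,140; $30,140

Depreciable base = $257,680 − $46,700 = $210,980.
Annual expense = $210,980 / 7 = $30,140.
End of year 1: book value $227,540.
End of year 2: book value $197,400.
End of year 3: book value $167,260.
End of year 4: book value $137,120.
End of year 5: book value $106,980.
End of year 6: book value $76,840.
End of year 7: book value $46,700.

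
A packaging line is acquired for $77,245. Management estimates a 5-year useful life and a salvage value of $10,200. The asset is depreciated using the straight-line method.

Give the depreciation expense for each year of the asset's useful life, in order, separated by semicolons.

Depreciable base = $77,245 − $10,200 = $67,045.
Annual expense = $67,045 / 5 = $13,409.
End of year 1: book value $63,836.
End of year 2: book value $50,427.
End of year 3: book value $37,018.
End of year 4: book value $23,609.
End of year 5: book value $10,200.

$13,409; $13,409; $13,409; $13,409; $13,409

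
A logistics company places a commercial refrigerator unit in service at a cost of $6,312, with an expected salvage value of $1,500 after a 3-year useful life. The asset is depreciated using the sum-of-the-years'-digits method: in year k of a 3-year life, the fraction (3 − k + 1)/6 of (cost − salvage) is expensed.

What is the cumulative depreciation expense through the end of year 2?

$4,010

Depreciable base = $6,312 − $1,500 = $4,812.
Sum of the years' digits = 3+2+1 = 6.
Year 1: $4,812 × 3/6 = $2,406. Book value $3,906.
Year 2: $4,812 × 2/6 = $1,604. Book value $2,302.
Accumulated through year 2 = $6,312 − $2,302 = $4,010.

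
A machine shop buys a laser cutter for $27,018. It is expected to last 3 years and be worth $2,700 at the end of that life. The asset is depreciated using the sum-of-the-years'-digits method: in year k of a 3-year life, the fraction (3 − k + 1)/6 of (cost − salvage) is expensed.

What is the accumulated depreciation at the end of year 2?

$20,265

Depreciable base = $27,018 − $2,700 = $24,318.
Sum of the years' digits = 3+2+1 = 6.
Year 1: $24,318 × 3/6 = $12,159. Book value $14,859.
Year 2: $24,318 × 2/6 = $8,106. Book value $6,753.
Accumulated through year 2 = $27,018 − $6,753 = $20,265.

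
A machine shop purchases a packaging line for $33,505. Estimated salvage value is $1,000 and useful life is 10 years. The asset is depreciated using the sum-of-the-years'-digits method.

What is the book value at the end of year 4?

$13,411

Depreciable base = $33,505 − $1,000 = $32,505.
Sum of the years' digits = 10+9+8+7+6+5+4+3+2+1 = 55.
Year 1: $32,505 × 10/55 = $5,910. Book value $27,595.
Year 2: $32,505 × 9/55 = $5,319. Book value $22,276.
Year 3: $32,505 × 8/55 = $4,728. Book value $17,548.
Year 4: $32,505 × 7/55 = $4,137. Book value $13,411.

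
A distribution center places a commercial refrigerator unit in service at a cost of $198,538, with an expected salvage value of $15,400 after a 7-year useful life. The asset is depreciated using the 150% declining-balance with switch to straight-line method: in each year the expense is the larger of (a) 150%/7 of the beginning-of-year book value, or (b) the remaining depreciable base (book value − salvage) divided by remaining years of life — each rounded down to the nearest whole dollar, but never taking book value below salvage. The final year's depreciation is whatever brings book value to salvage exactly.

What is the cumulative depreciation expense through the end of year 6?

Depreciable base = $198,538 − $15,400 = $183,138.
Year 1: DB = ⌊$198,538 × 150%/7⌋ = $42,543; SL = ⌊$183,138/7⌋ = $26,162 → take DB $42,543. Book value $155,995.
Year 2: DB = ⌊$155,995 × 150%/7⌋ = $33,427; SL = ⌊$140,595/6⌋ = $23,432 → take DB $33,427. Book value $122,568.
Year 3: DB = ⌊$122,568 × 150%/7⌋ = $26,264; SL = ⌊$107,168/5⌋ = $21,433 → take DB $26,264. Book value $96,304.
Year 4: DB = ⌊$96,304 × 150%/7⌋ = $20,636; SL = ⌊$80,904/4⌋ = $20,226 → take DB $20,636. Book value $75,668.
Year 5: DB = ⌊$75,668 × 150%/7⌋ = $16,214; SL = ⌊$60,268/3⌋ = $20,089 → take SL $20,089. Book value $55,579.
Year 6: DB = ⌊$55,579 × 150%/7⌋ = $11,909; SL = ⌊$40,179/2⌋ = $20,089 → take SL $20,089. Book value $35,490.
Accumulated through year 6 = $198,538 − $35,490 = $163,048.

$163,048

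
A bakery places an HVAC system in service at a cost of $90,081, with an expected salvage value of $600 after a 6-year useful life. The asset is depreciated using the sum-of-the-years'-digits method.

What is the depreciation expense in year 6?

Depreciable base = $90,081 − $600 = $89,481.
Sum of the years' digits = 6+5+4+3+2+1 = 21.
Year 1: $89,481 × 6/21 = $25,566. Book value $64,515.
Year 2: $89,481 × 5/21 = $21,305. Book value $43,210.
Year 3: $89,481 × 4/21 = $17,044. Book value $26,166.
Year 4: $89,481 × 3/21 = $12,783. Book value $13,383.
Year 5: $89,481 × 2/21 = $8,522. Book value $4,861.
Year 6: $89,481 × 1/21 = $4,261. Book value $600.

$4,261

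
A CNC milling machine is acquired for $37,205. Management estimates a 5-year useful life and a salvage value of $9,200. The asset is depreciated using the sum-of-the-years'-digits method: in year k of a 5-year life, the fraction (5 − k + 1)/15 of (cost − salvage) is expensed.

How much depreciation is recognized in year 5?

Depreciable base = $37,205 − $9,200 = $28,005.
Sum of the years' digits = 5+4+3+2+1 = 15.
Year 1: $28,005 × 5/15 = $9,335. Book value $27,870.
Year 2: $28,005 × 4/15 = $7,468. Book value $20,402.
Year 3: $28,005 × 3/15 = $5,601. Book value $14,801.
Year 4: $28,005 × 2/15 = $3,734. Book value $11,067.
Year 5: $28,005 × 1/15 = $1,867. Book value $9,200.

$1,867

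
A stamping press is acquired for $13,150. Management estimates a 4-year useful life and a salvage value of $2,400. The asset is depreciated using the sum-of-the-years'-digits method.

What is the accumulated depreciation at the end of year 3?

Depreciable base = $13,150 − $2,400 = $10,750.
Sum of the years' digits = 4+3+2+1 = 10.
Year 1: $10,750 × 4/10 = $4,300. Book value $8,850.
Year 2: $10,750 × 3/10 = $3,225. Book value $5,625.
Year 3: $10,750 × 2/10 = $2,150. Book value $3,475.
Accumulated through year 3 = $13,150 − $3,475 = $9,675.

$9,675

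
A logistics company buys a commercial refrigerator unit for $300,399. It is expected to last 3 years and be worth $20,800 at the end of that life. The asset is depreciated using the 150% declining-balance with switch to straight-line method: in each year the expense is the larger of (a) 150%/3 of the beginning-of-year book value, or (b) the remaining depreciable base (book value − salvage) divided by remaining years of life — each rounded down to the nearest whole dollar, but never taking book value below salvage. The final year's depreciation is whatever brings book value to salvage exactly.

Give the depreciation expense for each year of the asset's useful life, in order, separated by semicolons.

$150,199; $75,100; $54,300

Depreciable base = $300,399 − $20,800 = $279,599.
Year 1: DB = ⌊$300,399 × 150%/3⌋ = $150,199; SL = ⌊$279,599/3⌋ = $93,199 → take DB $150,199. Book value $150,200.
Year 2: DB = ⌊$150,200 × 150%/3⌋ = $75,100; SL = ⌊$129,400/2⌋ = $64,700 → take DB $75,100. Book value $75,100.
Year 3 (final): $75,100 − $20,800 = $54,300. Book value $20,800.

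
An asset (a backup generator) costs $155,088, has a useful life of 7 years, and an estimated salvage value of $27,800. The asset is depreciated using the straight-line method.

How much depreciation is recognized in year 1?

Depreciable base = $155,088 − $27,800 = $127,288.
Annual expense = $127,288 / 7 = $18,184.

$18,184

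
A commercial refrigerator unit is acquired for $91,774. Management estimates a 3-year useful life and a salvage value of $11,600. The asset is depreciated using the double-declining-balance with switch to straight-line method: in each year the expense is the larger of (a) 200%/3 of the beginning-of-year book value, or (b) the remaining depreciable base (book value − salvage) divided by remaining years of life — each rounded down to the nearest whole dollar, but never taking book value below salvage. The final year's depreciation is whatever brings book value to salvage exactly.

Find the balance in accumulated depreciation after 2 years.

Depreciable base = $91,774 − $11,600 = $80,174.
Year 1: DB = ⌊$91,774 × 200%/3⌋ = $61,182; SL = ⌊$80,174/3⌋ = $26,724 → take DB $61,182. Book value $30,592.
Year 2: DB = ⌊$30,592 × 200%/3⌋ = $20,394; SL = ⌊$18,992/2⌋ = $9,496 → take DB $20,394, capped at $18,992. Book value $11,600.
Accumulated through year 2 = $91,774 − $11,600 = $80,174.

$80,174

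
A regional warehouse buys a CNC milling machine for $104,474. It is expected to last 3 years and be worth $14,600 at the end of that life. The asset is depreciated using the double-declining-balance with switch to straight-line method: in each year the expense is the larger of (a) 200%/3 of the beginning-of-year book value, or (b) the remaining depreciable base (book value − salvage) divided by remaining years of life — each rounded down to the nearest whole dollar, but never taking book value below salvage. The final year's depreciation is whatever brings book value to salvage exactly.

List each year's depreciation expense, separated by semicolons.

Depreciable base = $104,474 − $14,600 = $89,874.
Year 1: DB = ⌊$104,474 × 200%/3⌋ = $69,649; SL = ⌊$89,874/3⌋ = $29,958 → take DB $69,649. Book value $34,825.
Year 2: DB = ⌊$34,825 × 200%/3⌋ = $23,216; SL = ⌊$20,225/2⌋ = $10,112 → take DB $23,216, capped at $20,225. Book value $14,600.
Year 3 (final): $14,600 − $14,600 = $0. Book value $14,600.

$69,649; $20,225; $0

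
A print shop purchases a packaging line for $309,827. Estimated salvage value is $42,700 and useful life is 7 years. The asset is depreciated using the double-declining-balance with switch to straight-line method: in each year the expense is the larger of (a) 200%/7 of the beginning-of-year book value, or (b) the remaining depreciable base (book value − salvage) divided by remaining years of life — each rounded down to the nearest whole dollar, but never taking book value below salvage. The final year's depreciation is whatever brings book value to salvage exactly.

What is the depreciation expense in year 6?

$14,908

Depreciable base = $309,827 − $42,700 = $267,127.
Year 1: DB = ⌊$309,827 × 200%/7⌋ = $88,522; SL = ⌊$267,127/7⌋ = $38,161 → take DB $88,522. Book value $221,305.
Year 2: DB = ⌊$221,305 × 200%/7⌋ = $63,230; SL = ⌊$178,605/6⌋ = $29,767 → take DB $63,230. Book value $158,075.
Year 3: DB = ⌊$158,075 × 200%/7⌋ = $45,164; SL = ⌊$115,375/5⌋ = $23,075 → take DB $45,164. Book value $112,911.
Year 4: DB = ⌊$112,911 × 200%/7⌋ = $32,260; SL = ⌊$70,211/4⌋ = $17,552 → take DB $32,260. Book value $80,651.
Year 5: DB = ⌊$80,651 × 200%/7⌋ = $23,043; SL = ⌊$37,951/3⌋ = $12,650 → take DB $23,043. Book value $57,608.
Year 6: DB = ⌊$57,608 × 200%/7⌋ = $16,459; SL = ⌊$14,908/2⌋ = $7,454 → take DB $16,459, capped at $14,908. Book value $42,700.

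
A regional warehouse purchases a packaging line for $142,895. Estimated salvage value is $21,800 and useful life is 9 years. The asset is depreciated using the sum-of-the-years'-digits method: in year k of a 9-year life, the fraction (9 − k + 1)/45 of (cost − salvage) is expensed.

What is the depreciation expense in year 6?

$10,764

Depreciable base = $142,895 − $21,800 = $121,095.
Sum of the years' digits = 9+8+7+6+5+4+3+2+1 = 45.
Year 1: $121,095 × 9/45 = $24,219. Book value $118,676.
Year 2: $121,095 × 8/45 = $21,528. Book value $97,148.
Year 3: $121,095 × 7/45 = $18,837. Book value $78,311.
Year 4: $121,095 × 6/45 = $16,146. Book value $62,165.
Year 5: $121,095 × 5/45 = $13,455. Book value $48,710.
Year 6: $121,095 × 4/45 = $10,764. Book value $37,946.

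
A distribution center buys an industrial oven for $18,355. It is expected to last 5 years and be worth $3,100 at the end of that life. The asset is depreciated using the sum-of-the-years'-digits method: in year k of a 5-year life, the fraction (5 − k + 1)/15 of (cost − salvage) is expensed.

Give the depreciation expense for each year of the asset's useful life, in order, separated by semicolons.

$5,085; $4,068; $3,051; $2,034; $1,017

Depreciable base = $18,355 − $3,100 = $15,255.
Sum of the years' digits = 5+4+3+2+1 = 15.
Year 1: $15,255 × 5/15 = $5,085. Book value $13,270.
Year 2: $15,255 × 4/15 = $4,068. Book value $9,202.
Year 3: $15,255 × 3/15 = $3,051. Book value $6,151.
Year 4: $15,255 × 2/15 = $2,034. Book value $4,117.
Year 5: $15,255 × 1/15 = $1,017. Book value $3,100.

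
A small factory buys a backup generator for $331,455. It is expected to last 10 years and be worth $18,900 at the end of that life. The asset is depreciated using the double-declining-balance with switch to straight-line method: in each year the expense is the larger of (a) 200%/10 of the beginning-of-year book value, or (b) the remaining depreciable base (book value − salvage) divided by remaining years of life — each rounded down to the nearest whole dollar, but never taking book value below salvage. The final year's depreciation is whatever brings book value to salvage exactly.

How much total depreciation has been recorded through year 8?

$278,813

Depreciable base = $331,455 − $18,900 = $312,555.
Year 1: DB = ⌊$331,455 × 200%/10⌋ = $66,291; SL = ⌊$312,555/10⌋ = $31,255 → take DB $66,291. Book value $265,164.
Year 2: DB = ⌊$265,164 × 200%/10⌋ = $53,032; SL = ⌊$246,264/9⌋ = $27,362 → take DB $53,032. Book value $212,132.
Year 3: DB = ⌊$212,132 × 200%/10⌋ = $42,426; SL = ⌊$193,232/8⌋ = $24,154 → take DB $42,426. Book value $169,706.
Year 4: DB = ⌊$169,706 × 200%/10⌋ = $33,941; SL = ⌊$150,806/7⌋ = $21,543 → take DB $33,941. Book value $135,765.
Year 5: DB = ⌊$135,765 × 200%/10⌋ = $27,153; SL = ⌊$116,865/6⌋ = $19,477 → take DB $27,153. Book value $108,612.
Year 6: DB = ⌊$108,612 × 200%/10⌋ = $21,722; SL = ⌊$89,712/5⌋ = $17,942 → take DB $21,722. Book value $86,890.
Year 7: DB = ⌊$86,890 × 200%/10⌋ = $17,378; SL = ⌊$67,990/4⌋ = $16,997 → take DB $17,378. Book value $69,512.
Year 8: DB = ⌊$69,512 × 200%/10⌋ = $13,902; SL = ⌊$50,612/3⌋ = $16,870 → take SL $16,870. Book value $52,642.
Accumulated through year 8 = $331,455 − $52,642 = $278,813.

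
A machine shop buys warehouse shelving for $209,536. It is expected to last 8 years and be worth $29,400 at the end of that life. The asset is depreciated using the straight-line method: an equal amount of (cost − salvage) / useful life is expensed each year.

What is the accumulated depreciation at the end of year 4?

$90,068

Depreciable base = $209,536 − $29,400 = $180,136.
Annual expense = $180,136 / 8 = $22,517.
End of year 1: book value $187,019.
End of year 2: book value $164,502.
End of year 3: book value $141,985.
End of year 4: book value $119,468.
Accumulated through year 4 = $209,536 − $119,468 = $90,068.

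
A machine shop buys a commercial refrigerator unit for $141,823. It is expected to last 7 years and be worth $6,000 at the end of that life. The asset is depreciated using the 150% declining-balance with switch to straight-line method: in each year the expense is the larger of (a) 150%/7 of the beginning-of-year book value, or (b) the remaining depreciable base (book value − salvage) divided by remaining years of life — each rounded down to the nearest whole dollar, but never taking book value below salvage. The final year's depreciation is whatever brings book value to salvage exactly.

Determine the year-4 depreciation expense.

$15,698

Depreciable base = $141,823 − $6,000 = $135,823.
Year 1: DB = ⌊$141,823 × 150%/7⌋ = $30,390; SL = ⌊$135,823/7⌋ = $19,403 → take DB $30,390. Book value $111,433.
Year 2: DB = ⌊$111,433 × 150%/7⌋ = $23,878; SL = ⌊$105,433/6⌋ = $17,572 → take DB $23,878. Book value $87,555.
Year 3: DB = ⌊$87,555 × 150%/7⌋ = $18,761; SL = ⌊$81,555/5⌋ = $16,311 → take DB $18,761. Book value $68,794.
Year 4: DB = ⌊$68,794 × 150%/7⌋ = $14,741; SL = ⌊$62,794/4⌋ = $15,698 → take SL $15,698. Book value $53,096.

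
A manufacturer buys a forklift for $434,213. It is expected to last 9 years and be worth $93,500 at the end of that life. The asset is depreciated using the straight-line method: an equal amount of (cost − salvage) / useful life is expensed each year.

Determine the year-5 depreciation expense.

Depreciable base = $434,213 − $93,500 = $340,713.
Annual expense = $340,713 / 9 = $37,857.

$37,857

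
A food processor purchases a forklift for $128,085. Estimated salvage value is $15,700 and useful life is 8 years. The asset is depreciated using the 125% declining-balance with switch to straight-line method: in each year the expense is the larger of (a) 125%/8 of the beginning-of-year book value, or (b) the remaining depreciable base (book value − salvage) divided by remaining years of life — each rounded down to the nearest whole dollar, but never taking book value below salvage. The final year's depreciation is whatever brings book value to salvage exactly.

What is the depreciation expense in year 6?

Depreciable base = $128,085 − $15,700 = $112,385.
Year 1: DB = ⌊$128,085 × 125%/8⌋ = $20,013; SL = ⌊$112,385/8⌋ = $14,048 → take DB $20,013. Book value $108,072.
Year 2: DB = ⌊$108,072 × 125%/8⌋ = $16,886; SL = ⌊$92,372/7⌋ = $13,196 → take DB $16,886. Book value $91,186.
Year 3: DB = ⌊$91,186 × 125%/8⌋ = $14,247; SL = ⌊$75,486/6⌋ = $12,581 → take DB $14,247. Book value $76,939.
Year 4: DB = ⌊$76,939 × 125%/8⌋ = $12,021; SL = ⌊$61,239/5⌋ = $12,247 → take SL $12,247. Book value $64,692.
Year 5: DB = ⌊$64,692 × 125%/8⌋ = $10,108; SL = ⌊$48,992/4⌋ = $12,248 → take SL $12,248. Book value $52,444.
Year 6: DB = ⌊$52,444 × 125%/8⌋ = $8,194; SL = ⌊$36,744/3⌋ = $12,248 → take SL $12,248. Book value $40,196.

$12,248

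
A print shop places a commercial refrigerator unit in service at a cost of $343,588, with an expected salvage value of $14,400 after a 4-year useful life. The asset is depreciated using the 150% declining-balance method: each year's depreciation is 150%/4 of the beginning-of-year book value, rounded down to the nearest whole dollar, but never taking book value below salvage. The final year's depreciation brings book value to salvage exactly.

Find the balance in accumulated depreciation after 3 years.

$259,703

Depreciable base = $343,588 − $14,400 = $329,188.
Year 1: ⌊$343,588 × 150%/4⌋ = $128,845. Book value $214,743.
Year 2: ⌊$214,743 × 150%/4⌋ = $80,528. Book value $134,215.
Year 3: ⌊$134,215 × 150%/4⌋ = $50,330. Book value $83,885.
Accumulated through year 3 = $343,588 − $83,885 = $259,703.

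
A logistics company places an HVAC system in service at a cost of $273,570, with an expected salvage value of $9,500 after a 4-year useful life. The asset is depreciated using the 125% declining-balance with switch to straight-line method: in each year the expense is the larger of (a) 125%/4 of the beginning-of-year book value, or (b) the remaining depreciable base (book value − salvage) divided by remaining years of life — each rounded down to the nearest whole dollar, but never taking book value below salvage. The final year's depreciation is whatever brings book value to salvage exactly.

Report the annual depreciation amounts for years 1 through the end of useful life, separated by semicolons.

Depreciable base = $273,570 − $9,500 = $264,070.
Year 1: DB = ⌊$273,570 × 125%/4⌋ = $85,490; SL = ⌊$264,070/4⌋ = $66,017 → take DB $85,490. Book value $188,080.
Year 2: DB = ⌊$188,080 × 125%/4⌋ = $58,775; SL = ⌊$178,580/3⌋ = $59,526 → take SL $59,526. Book value $128,554.
Year 3: DB = ⌊$128,554 × 125%/4⌋ = $40,173; SL = ⌊$119,054/2⌋ = $59,527 → take SL $59,527. Book value $69,027.
Year 4 (final): $69,027 − $9,500 = $59,527. Book value $9,500.

$85,490; $59,526; $59,527; $59,527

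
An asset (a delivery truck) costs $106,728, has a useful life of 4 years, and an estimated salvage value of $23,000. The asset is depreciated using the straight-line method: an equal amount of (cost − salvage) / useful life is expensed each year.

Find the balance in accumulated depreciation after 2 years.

Depreciable base = $106,728 − $23,000 = $83,728.
Annual expense = $83,728 / 4 = $20,932.
End of year 1: book value $85,796.
End of year 2: book value $64,864.
Accumulated through year 2 = $106,728 − $64,864 = $41,864.

$41,864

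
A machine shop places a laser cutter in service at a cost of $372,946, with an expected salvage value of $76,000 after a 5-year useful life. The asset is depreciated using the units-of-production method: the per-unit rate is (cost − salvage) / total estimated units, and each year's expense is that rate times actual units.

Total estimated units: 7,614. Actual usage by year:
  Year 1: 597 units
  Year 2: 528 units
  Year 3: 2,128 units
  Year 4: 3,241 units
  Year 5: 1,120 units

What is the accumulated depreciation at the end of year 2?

Depreciable base = $372,946 − $76,000 = $296,946.
Rate = $296,946 / 7,614 units = $39 per unit.
Year 1: 597 × $39 = $23,283. Book value $349,663.
Year 2: 528 × $39 = $20,592. Book value $329,071.
Accumulated through year 2 = $372,946 − $329,071 = $43,875.

$43,875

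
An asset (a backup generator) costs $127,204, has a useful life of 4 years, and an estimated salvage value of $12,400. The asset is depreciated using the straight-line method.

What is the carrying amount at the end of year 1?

Depreciable base = $127,204 − $12,400 = $114,804.
Annual expense = $114,804 / 4 = $28,701.
End of year 1: book value $98,503.

$98,503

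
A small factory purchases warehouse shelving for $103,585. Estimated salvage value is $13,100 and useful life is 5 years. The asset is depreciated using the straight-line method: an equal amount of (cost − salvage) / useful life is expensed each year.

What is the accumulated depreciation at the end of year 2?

$36,194

Depreciable base = $103,585 − $13,100 = $90,485.
Annual expense = $90,485 / 5 = $18,097.
End of year 1: book value $85,488.
End of year 2: book value $67,391.
Accumulated through year 2 = $103,585 − $67,391 = $36,194.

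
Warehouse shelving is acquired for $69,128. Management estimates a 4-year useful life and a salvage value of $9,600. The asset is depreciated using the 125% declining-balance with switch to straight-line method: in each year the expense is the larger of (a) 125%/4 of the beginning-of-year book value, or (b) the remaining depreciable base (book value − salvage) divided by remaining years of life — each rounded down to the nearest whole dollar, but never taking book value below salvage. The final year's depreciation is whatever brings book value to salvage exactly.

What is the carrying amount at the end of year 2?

Depreciable base = $69,128 − $9,600 = $59,528.
Year 1: DB = ⌊$69,128 × 125%/4⌋ = $21,602; SL = ⌊$59,528/4⌋ = $14,882 → take DB $21,602. Book value $47,526.
Year 2: DB = ⌊$47,526 × 125%/4⌋ = $14,851; SL = ⌊$37,926/3⌋ = $12,642 → take DB $14,851. Book value $32,675.

$32,675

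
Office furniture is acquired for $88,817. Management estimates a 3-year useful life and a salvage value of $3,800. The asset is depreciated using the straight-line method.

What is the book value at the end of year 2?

Depreciable base = $88,817 − $3,800 = $85,017.
Annual expense = $85,017 / 3 = $28,339.
End of year 1: book value $60,478.
End of year 2: book value $32,139.

$32,139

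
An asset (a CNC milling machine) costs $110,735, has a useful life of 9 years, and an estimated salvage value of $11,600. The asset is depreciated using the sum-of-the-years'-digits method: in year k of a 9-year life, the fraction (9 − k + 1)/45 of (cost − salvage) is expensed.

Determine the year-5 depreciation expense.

$11,015

Depreciable base = $110,735 − $11,600 = $99,135.
Sum of the years' digits = 9+8+7+6+5+4+3+2+1 = 45.
Year 1: $99,135 × 9/45 = $19,827. Book value $90,908.
Year 2: $99,135 × 8/45 = $17,624. Book value $73,284.
Year 3: $99,135 × 7/45 = $15,421. Book value $57,863.
Year 4: $99,135 × 6/45 = $13,218. Book value $44,645.
Year 5: $99,135 × 5/45 = $11,015. Book value $33,630.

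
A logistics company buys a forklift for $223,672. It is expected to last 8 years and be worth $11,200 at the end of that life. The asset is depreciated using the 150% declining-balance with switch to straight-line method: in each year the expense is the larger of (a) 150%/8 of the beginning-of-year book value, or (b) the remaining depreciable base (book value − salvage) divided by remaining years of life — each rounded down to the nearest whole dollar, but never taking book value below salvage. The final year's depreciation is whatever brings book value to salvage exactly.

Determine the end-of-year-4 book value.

$97,479

Depreciable base = $223,672 − $11,200 = $212,472.
Year 1: DB = ⌊$223,672 × 150%/8⌋ = $41,938; SL = ⌊$212,472/8⌋ = $26,559 → take DB $41,938. Book value $181,734.
Year 2: DB = ⌊$181,734 × 150%/8⌋ = $34,075; SL = ⌊$170,534/7⌋ = $24,362 → take DB $34,075. Book value $147,659.
Year 3: DB = ⌊$147,659 × 150%/8⌋ = $27,686; SL = ⌊$136,459/6⌋ = $22,743 → take DB $27,686. Book value $119,973.
Year 4: DB = ⌊$119,973 × 150%/8⌋ = $22,494; SL = ⌊$108,773/5⌋ = $21,754 → take DB $22,494. Book value $97,479.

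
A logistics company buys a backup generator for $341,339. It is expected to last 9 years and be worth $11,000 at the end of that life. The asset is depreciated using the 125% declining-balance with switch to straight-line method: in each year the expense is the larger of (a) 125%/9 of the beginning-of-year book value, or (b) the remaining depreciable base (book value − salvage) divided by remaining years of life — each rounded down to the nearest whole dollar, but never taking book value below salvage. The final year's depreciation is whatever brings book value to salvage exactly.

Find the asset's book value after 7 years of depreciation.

Depreciable base = $341,339 − $11,000 = $330,339.
Year 1: DB = ⌊$341,339 × 125%/9⌋ = $47,408; SL = ⌊$330,339/9⌋ = $36,704 → take DB $47,408. Book value $293,931.
Year 2: DB = ⌊$293,931 × 125%/9⌋ = $40,823; SL = ⌊$282,931/8⌋ = $35,366 → take DB $40,823. Book value $253,108.
Year 3: DB = ⌊$253,108 × 125%/9⌋ = $35,153; SL = ⌊$242,108/7⌋ = $34,586 → take DB $35,153. Book value $217,955.
Year 4: DB = ⌊$217,955 × 125%/9⌋ = $30,271; SL = ⌊$206,955/6⌋ = $34,492 → take SL $34,492. Book value $183,463.
Year 5: DB = ⌊$183,463 × 125%/9⌋ = $25,480; SL = ⌊$172,463/5⌋ = $34,492 → take SL $34,492. Book value $148,971.
Year 6: DB = ⌊$148,971 × 125%/9⌋ = $20,690; SL = ⌊$137,971/4⌋ = $34,492 → take SL $34,492. Book value $114,479.
Year 7: DB = ⌊$114,479 × 125%/9⌋ = $15,899; SL = ⌊$103,479/3⌋ = $34,493 → take SL $34,493. Book value $79,986.

$79,986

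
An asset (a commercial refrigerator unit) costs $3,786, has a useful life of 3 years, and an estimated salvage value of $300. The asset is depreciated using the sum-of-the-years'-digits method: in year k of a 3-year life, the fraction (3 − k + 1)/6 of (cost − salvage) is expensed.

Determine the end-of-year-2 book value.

$881

Depreciable base = $3,786 − $300 = $3,486.
Sum of the years' digits = 3+2+1 = 6.
Year 1: $3,486 × 3/6 = $1,743. Book value $2,043.
Year 2: $3,486 × 2/6 = $1,162. Book value $881.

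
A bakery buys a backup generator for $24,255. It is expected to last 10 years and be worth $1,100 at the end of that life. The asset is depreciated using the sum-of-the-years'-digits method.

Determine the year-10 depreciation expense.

Depreciable base = $24,255 − $1,100 = $23,155.
Sum of the years' digits = 10+9+8+7+6+5+4+3+2+1 = 55.
Year 1: $23,155 × 10/55 = $4,210. Book value $20,045.
Year 2: $23,155 × 9/55 = $3,789. Book value $16,256.
Year 3: $23,155 × 8/55 = $3,368. Book value $12,888.
Year 4: $23,155 × 7/55 = $2,947. Book value $9,941.
Year 5: $23,155 × 6/55 = $2,526. Book value $7,415.
Year 6: $23,155 × 5/55 = $2,105. Book value $5,310.
Year 7: $23,155 × 4/55 = $1,684. Book value $3,626.
Year 8: $23,155 × 3/55 = $1,263. Book value $2,363.
Year 9: $23,155 × 2/55 = $842. Book value $1,521.
Year 10: $23,155 × 1/55 = $421. Book value $1,100.

$421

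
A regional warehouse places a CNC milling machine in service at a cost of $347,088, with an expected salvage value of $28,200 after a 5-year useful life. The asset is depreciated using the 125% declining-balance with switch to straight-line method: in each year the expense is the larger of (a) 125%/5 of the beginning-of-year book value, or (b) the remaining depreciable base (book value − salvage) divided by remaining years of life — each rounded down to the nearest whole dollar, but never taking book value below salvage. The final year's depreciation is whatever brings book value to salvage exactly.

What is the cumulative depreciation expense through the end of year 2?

Depreciable base = $347,088 − $28,200 = $318,888.
Year 1: DB = ⌊$347,088 × 125%/5⌋ = $86,772; SL = ⌊$318,888/5⌋ = $63,777 → take DB $86,772. Book value $260,316.
Year 2: DB = ⌊$260,316 × 125%/5⌋ = $65,079; SL = ⌊$232,116/4⌋ = $58,029 → take DB $65,079. Book value $195,237.
Accumulated through year 2 = $347,088 − $195,237 = $151,851.

$151,851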